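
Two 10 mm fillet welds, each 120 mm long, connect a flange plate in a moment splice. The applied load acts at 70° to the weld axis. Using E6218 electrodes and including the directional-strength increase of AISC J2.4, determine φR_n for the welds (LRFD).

φR_n ≈ 689 kN

E62XX → F_EXX = 620 MPa.
t_e = 0.707 × 10 = 7.07 mm; A_we = 7.07 × 240 = 1697 mm².
Directional factor: 1.0 + 0.5 sin^1.5(70°) = 1.455.
F_nw = 0.6 × 620 × 1.455 = 541.4 MPa.
φR_n = 0.75 × 541.4 × 1697 × 10⁻³ = 689 kN.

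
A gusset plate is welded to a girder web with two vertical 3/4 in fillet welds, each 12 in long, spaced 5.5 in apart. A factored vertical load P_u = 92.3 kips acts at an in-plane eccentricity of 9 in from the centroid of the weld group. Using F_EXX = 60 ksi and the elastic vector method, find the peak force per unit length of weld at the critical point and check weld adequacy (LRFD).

f_max ≈ 13.7 kip/in; adequate

Total weld length L_w = 24 in. Treat welds as unit-width lines.
Polar moment about centroid: J = 2[d³/12 + d(b/2)²] = 2[12³/12 + 12×2.75²] = 469.5 in³.
Direct shear f_v = P/L_w = 92.3 / 24 = 3.846 kip/in (vertical).
Torsion M = P·e = 92.3 × 9 = 830.7 kip·in.
Critical point at (x, y) = (2.75, 6) from centroid. f_tx = M·y/J = 10.62 kip/in; f_ty = M·x/J = 4.866 kip/in.
Resultant f_max = √[f_tx² + (f_v + f_ty)²] = √[10.62² + (3.846 + 4.866)²] = 13.73 kip/in.
Capacity per unit length: φr_n = 0.75 × 0.6 × 60 × (0.707 × 0.75) = 14.32 kip/in.
13.73 ≤ 14.32 → adequate.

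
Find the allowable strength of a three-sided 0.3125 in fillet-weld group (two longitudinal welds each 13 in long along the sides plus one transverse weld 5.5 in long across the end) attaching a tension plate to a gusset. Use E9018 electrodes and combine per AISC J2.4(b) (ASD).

E90XX → F_EXX = 90 ksi.
t_e = 0.707 × 0.3125 = 0.2209 in.
R_nwl = 0.6 × 90 × 0.2209 × 26 = 310.2 kip (longitudinal, 2 welds).
R_nwt = 0.6 × 90 × 0.2209 × 5.5 = 65.62 kip (transverse, base value).
(i) R_nwl + R_nwt = 375.8 kip; (ii) 0.85 R_nwl + 1.5 R_nwt = 362.1 kip.
R_n = max = 375.8 kip [governs: (i)]; R_n/Ω = 187.9 kip.

R_n/Ω ≈ 188 kip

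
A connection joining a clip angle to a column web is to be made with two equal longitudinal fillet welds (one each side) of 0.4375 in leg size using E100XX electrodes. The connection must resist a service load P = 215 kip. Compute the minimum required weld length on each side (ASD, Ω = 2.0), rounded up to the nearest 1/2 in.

E100XX → F_EXX = 100 ksi.
Throat t_e = 0.707 × 0.4375 = 0.3093 in.
r_n/Ω = (0.6 × 100 × 0.3093) / 2.0 = 9.279 kip/in.
L_req = P / (r_n/Ω) = 215 / 9.279 = 23.17 in total.
Per side: 23.17 / 2 = 11.58 in.
Round up → use L = 12 in on each side.

L = 12 in on each side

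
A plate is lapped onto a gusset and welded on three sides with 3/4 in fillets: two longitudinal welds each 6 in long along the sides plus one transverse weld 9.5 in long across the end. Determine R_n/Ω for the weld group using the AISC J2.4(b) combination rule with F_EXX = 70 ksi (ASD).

t_e = 0.707 × 0.75 = 0.5302 in.
R_nwl = 0.6 × 70 × 0.5302 × 12 = 267.2 kip (longitudinal, 2 welds).
R_nwt = 0.6 × 70 × 0.5302 × 9.5 = 211.6 kip (transverse, base value).
(i) R_nwl + R_nwt = 478.8 kip; (ii) 0.85 R_nwl + 1.5 R_nwt = 544.5 kip.
R_n = max = 544.5 kip [governs: (ii)]; R_n/Ω = 272.3 kip.

R_n/Ω ≈ 272 kip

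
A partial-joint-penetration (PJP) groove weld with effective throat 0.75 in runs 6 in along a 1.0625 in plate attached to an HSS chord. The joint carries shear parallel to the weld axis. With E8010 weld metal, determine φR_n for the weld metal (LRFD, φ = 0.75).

E80XX → F_EXX = 80 ksi.
Effective throat (given) t_e = 0.75 in.
A_we = 0.75 × 6 = 4.5 in².
F_nw = 0.6 F_EXX = 48 ksi.
φR_n = 0.75 × 48 × 4.5 = 162 kips.

φR_n ≈ 162 kips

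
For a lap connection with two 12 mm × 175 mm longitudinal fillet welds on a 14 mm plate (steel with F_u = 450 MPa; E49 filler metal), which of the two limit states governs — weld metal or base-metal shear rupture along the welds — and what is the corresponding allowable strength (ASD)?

R_n/Ω ≈ 437 kN (weld metal governs)

E49XX → F_EXX = 490 MPa.
t_e = 0.707 × 12 = 8.484 mm; L = 350 mm.
Weld metal: R_n/Ω = (1/2.0) × 0.6 × 490 × 8.484 × 350 × 10⁻³ = 436.5 kN.
Base metal (shear rupture): R_n/Ω = (1/2.0) × 0.6 × 450 × 14 × 350 × 10⁻³ = 661.5 kN.
Governing: weld metal.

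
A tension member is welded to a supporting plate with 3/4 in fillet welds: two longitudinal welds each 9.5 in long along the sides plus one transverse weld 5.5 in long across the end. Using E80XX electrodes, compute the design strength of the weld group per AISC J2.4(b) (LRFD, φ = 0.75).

φR_n ≈ 468 kips

E80XX → F_EXX = 80 ksi.
t_e = 0.707 × 0.75 = 0.5302 in.
R_nwl = 0.6 × 80 × 0.5302 × 19 = 483.6 kips (longitudinal, 2 welds).
R_nwt = 0.6 × 80 × 0.5302 × 5.5 = 140 kips (transverse, base value).
(i) R_nwl + R_nwt = 623.6 kips; (ii) 0.85 R_nwl + 1.5 R_nwt = 621 kips.
R_n = max = 623.6 kips [governs: (i)]; φR_n = 467.7 kips.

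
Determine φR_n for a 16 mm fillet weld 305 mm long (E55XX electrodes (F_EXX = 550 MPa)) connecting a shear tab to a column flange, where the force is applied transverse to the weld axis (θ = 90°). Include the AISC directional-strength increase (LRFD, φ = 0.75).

t_e = 0.707 × 16 = 11.31 mm; A_we = 11.31 × 305 = 3450 mm².
Directional factor: 1.0 + 0.5 sin^1.5(90°) = 1.5.
F_nw = 0.6 × 550 × 1.5 = 495 MPa.
φR_n = 0.75 × 495 × 3450 × 10⁻³ = 1281 kN.

φR_n ≈ 1280 kN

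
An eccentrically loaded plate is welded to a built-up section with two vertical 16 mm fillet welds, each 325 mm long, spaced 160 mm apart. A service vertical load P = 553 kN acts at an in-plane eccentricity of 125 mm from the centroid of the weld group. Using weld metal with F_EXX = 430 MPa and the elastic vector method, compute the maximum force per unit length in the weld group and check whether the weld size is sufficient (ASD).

Total weld length L_w = 650 mm. Treat welds as unit-width lines.
Polar moment about centroid: J = 2[d³/12 + d(b/2)²] = 2[325³/12 + 325×80²] = 9881000 mm³.
Direct shear f_v = P/L_w = 553×10³ / 650 = 850.8 N/mm (vertical).
Torsion M = P·e = 553×10³ × 125 = 69125000 N·mm.
Critical point at (x, y) = (80, 162.5) from centroid. f_tx = M·y/J = 1137 N/mm; f_ty = M·x/J = 559.6 N/mm.
Resultant f_max = √[f_tx² + (f_v + f_ty)²] = √[1137² + (850.8 + 559.6)²] = 1811 N/mm.
Capacity per unit length: r_n/Ω = (1/2.0) × 0.6 × 430 × (0.707 × 16) = 1459 N/mm.
1811 > 1459 → NOT adequate.

f_max ≈ 1810 N/mm; NOT adequate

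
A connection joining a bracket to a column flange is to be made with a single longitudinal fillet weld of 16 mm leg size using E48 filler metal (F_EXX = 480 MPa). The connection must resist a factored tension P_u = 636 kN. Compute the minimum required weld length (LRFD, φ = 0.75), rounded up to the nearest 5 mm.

L = 265 mm

Throat t_e = 0.707 × 16 = 11.31 mm.
φr_n = 0.75 × 0.6 × 480 × 11.31 × 10⁻³ = 2.443 kN/mm.
L_req = P_u / φr_n = 636 / 2.443 = 260.3 mm total.
Round up → use L = 265 mm.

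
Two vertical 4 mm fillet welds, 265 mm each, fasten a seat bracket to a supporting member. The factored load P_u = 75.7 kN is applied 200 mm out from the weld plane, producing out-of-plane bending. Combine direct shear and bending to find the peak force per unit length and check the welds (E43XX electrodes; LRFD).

E43XX → F_EXX = 430 MPa.
L_w = 2 × 265 = 530 mm; section modulus (unit throat) S = 2 × L²/6 = 23410 mm².
Direct shear f_v = P/L_w = 75.7×10³/530 = 142.8 N/mm.
Moment M = P × e = 75.7×10³ × 200 = 15140000 N·mm; bending f_b = M/S = 646.8 N/mm.
f_max = √(f_v² + f_b²) = √(142.8² + 646.8²) = 662.4 N/mm.
φr_n = 0.75 × 0.6 × 430 × (0.707 × 4) = 547.2 N/mm → NOT adequate.

f_max ≈ 662 N/mm; NOT adequate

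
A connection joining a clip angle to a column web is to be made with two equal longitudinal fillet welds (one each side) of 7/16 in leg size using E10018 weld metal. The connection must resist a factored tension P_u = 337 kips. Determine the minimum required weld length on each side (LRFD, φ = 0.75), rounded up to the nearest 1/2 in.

E100XX → F_EXX = 100 ksi.
Throat t_e = 0.707 × 0.4375 = 0.3093 in.
φr_n = 0.75 × 0.6 × 100 × 0.3093 = 13.92 kips/in.
L_req = P_u / φr_n = 337 / 13.92 = 24.21 in total.
Per side: 24.21 / 2 = 12.11 in.
Round up → use L = 12.5 in on each side.

L = 12.5 in on each side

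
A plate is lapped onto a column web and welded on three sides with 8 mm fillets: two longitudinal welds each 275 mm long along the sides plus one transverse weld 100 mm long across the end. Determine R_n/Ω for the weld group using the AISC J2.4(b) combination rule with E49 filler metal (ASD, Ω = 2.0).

E49XX → F_EXX = 490 MPa.
t_e = 0.707 × 8 = 5.656 mm.
R_nwl = 0.6 × 490 × 5.656 × 550 × 10⁻³ = 914.6 kN (longitudinal, 2 welds).
R_nwt = 0.6 × 490 × 5.656 × 100 × 10⁻³ = 166.3 kN (transverse, base value).
(i) R_nwl + R_nwt = 1081 kN; (ii) 0.85 R_nwl + 1.5 R_nwt = 1027 kN.
R_n = max = 1081 kN [governs: (i)]; R_n/Ω = 540.4 kN.

R_n/Ω ≈ 540 kN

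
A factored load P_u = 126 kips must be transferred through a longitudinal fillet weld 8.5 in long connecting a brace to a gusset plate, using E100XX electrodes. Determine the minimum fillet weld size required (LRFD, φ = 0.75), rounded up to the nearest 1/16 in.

w = 1/2 in

E100XX → F_EXX = 100 ksi.
Total weld length L = 8.5 in.
Required throat t_e = P_u / (φ × 0.6 F_EXX × L) = 126 / (0.75 × 0.6 × 100 × 8.5) = 0.3294 in.
Required leg w = t_e / 0.707 = 0.4659 in → use 1/2 in.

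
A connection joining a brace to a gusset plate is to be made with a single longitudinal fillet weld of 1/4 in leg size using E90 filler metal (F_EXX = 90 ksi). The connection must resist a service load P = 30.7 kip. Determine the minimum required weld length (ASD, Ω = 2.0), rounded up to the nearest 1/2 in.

L = 6.5 in

Throat t_e = 0.707 × 0.25 = 0.1767 in.
r_n/Ω = (0.6 × 90 × 0.1767) / 2.0 = 4.772 kip/in.
L_req = P / (r_n/Ω) = 30.7 / 4.772 = 6.433 in total.
Round up → use L = 6.5 in.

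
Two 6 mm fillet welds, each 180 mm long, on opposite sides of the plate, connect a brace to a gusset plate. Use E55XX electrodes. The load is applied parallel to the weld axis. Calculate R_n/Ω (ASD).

E55XX → F_EXX = 550 MPa.
Effective throat t_e = 0.707 × 6 = 4.242 mm.
Total length L = 360 mm; A_we = 4.242 × 360 = 1527 mm².
F_nw = 0.6 F_EXX = 0.6 × 550 = 330 MPa.
R_n = 330 × 1527 × 10⁻³ = 503.9 kN; R_n/Ω = 503.9/2.0 = 252 kN.

R_n/Ω ≈ 252 kN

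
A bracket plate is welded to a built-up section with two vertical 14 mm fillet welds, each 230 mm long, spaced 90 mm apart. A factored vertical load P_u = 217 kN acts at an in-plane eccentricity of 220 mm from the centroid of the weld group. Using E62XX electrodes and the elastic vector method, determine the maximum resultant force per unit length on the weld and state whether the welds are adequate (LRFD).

f_max ≈ 2210 N/mm; adequate

E62XX → F_EXX = 620 MPa.
Total weld length L_w = 460 mm. Treat welds as unit-width lines.
Polar moment about centroid: J = 2[d³/12 + d(b/2)²] = 2[230³/12 + 230×45²] = 2959000 mm³.
Direct shear f_v = P/L_w = 217×10³ / 460 = 471.7 N/mm (vertical).
Torsion M = P·e = 217×10³ × 220 = 47740000 N·mm.
Critical point at (x, y) = (45, 115) from centroid. f_tx = M·y/J = 1855 N/mm; f_ty = M·x/J = 725.9 N/mm.
Resultant f_max = √[f_tx² + (f_v + f_ty)²] = √[1855² + (471.7 + 725.9)²] = 2208 N/mm.
Capacity per unit length: φr_n = 0.75 × 0.6 × 620 × (0.707 × 14) = 2762 N/mm.
2208 ≤ 2762 → adequate.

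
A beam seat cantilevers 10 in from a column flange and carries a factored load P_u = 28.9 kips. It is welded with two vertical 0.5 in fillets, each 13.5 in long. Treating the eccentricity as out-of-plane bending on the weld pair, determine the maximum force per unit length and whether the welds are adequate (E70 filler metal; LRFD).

E70XX → F_EXX = 70 ksi.
L_w = 2 × 13.5 = 27 in; section modulus (unit throat) S = 2 × L²/6 = 60.75 in².
Direct shear f_v = P/L_w = 28.9/27 = 1.07 kip/in.
Moment M = P × e = 28.9 × 10 = 289 kip·in; bending f_b = M/S = 4.757 kip/in.
f_max = √(f_v² + f_b²) = √(1.07² + 4.757²) = 4.876 kip/in.
φr_n = 0.75 × 0.6 × 70 × (0.707 × 0.5) = 11.14 kip/in → adequate.

f_max ≈ 4.88 kip/in; adequate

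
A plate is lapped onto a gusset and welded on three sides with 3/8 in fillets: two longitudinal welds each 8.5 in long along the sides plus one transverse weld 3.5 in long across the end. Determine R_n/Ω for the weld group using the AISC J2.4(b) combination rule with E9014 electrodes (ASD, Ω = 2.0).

E90XX → F_EXX = 90 ksi.
t_e = 0.707 × 0.375 = 0.2651 in.
R_nwl = 0.6 × 90 × 0.2651 × 17 = 243.4 kips (longitudinal, 2 welds).
R_nwt = 0.6 × 90 × 0.2651 × 3.5 = 50.11 kips (transverse, base value).
(i) R_nwl + R_nwt = 293.5 kips; (ii) 0.85 R_nwl + 1.5 R_nwt = 282 kips.
R_n = max = 293.5 kips [governs: (i)]; R_n/Ω = 146.7 kips.

R_n/Ω ≈ 147 kips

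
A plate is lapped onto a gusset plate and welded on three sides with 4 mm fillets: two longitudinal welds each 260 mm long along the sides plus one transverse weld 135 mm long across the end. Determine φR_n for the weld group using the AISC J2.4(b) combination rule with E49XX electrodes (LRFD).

E49XX → F_EXX = 490 MPa.
t_e = 0.707 × 4 = 2.828 mm.
R_nwl = 0.6 × 490 × 2.828 × 520 × 10⁻³ = 432.3 kN (longitudinal, 2 welds).
R_nwt = 0.6 × 490 × 2.828 × 135 × 10⁻³ = 112.2 kN (transverse, base value).
(i) R_nwl + R_nwt = 544.6 kN; (ii) 0.85 R_nwl + 1.5 R_nwt = 535.9 kN.
R_n = max = 544.6 kN [governs: (i)]; φR_n = 408.4 kN.

φR_n ≈ 408 kN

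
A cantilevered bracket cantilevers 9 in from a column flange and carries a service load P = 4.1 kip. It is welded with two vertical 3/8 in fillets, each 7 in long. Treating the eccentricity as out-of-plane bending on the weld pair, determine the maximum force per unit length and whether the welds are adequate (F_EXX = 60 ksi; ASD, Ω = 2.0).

f_max ≈ 2.28 kip/in; adequate

L_w = 2 × 7 = 14 in; section modulus (unit throat) S = 2 × L²/6 = 16.33 in².
Direct shear f_v = P/L_w = 4.1/14 = 0.2929 kip/in.
Moment M = P × e = 4.1 × 9 = 36.9 kip·in; bending f_b = M/S = 2.259 kip/in.
f_max = √(f_v² + f_b²) = √(0.2929² + 2.259²) = 2.278 kip/in.
r_n/Ω = (1/2.0) × 0.6 × 60 × (0.707 × 0.375) = 4.772 kip/in → adequate.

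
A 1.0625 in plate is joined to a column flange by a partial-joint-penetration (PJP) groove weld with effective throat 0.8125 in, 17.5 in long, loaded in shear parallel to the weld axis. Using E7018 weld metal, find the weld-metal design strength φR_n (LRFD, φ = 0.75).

E70XX → F_EXX = 70 ksi.
Effective throat (given) t_e = 0.8125 in.
A_we = 0.8125 × 17.5 = 14.22 in².
F_nw = 0.6 F_EXX = 42 ksi.
φR_n = 0.75 × 42 × 14.22 = 447.9 kip.

φR_n ≈ 448 kip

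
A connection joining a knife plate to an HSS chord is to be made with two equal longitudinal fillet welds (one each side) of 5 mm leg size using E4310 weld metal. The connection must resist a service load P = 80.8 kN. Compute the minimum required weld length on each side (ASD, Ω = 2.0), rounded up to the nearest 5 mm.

L = 90 mm on each side

E43XX → F_EXX = 430 MPa.
Throat t_e = 0.707 × 5 = 3.535 mm.
r_n/Ω = (0.6 × 430 × 3.535) / 2.0 = 456 N/mm = 0.456 kN/mm.
L_req = P / (r_n/Ω) = 80.8 / 0.456 = 177.2 mm total.
Per side: 177.2 / 2 = 88.59 mm.
Round up → use L = 90 mm on each side.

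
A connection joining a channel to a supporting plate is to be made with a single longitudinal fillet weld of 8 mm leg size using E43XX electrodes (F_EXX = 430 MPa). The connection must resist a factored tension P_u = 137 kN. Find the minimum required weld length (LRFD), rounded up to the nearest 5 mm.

L = 130 mm

Throat t_e = 0.707 × 8 = 5.656 mm.
φr_n = 0.75 × 0.6 × 430 × 5.656 × 10⁻³ = 1.094 kN/mm.
L_req = P_u / φr_n = 137 / 1.094 = 125.2 mm total.
Round up → use L = 130 mm.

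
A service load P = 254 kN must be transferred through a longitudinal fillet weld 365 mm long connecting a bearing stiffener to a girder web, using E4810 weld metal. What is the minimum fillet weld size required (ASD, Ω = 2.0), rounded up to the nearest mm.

E48XX → F_EXX = 480 MPa.
Total weld length L = 365 mm.
Required throat t_e = P × Ω / (0.6 F_EXX × L) = 254 × 2.0 / (0.6 × 480 × 365 × 10⁻³) = 4.833 mm.
Required leg w = t_e / 0.707 = 6.835 mm → use 7 mm.

w = 7 mm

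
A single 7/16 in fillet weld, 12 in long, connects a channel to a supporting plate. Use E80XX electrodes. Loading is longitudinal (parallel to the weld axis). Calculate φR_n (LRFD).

E80XX → F_EXX = 80 ksi.
Effective throat t_e = 0.707 × 0.4375 = 0.3093 in.
Total length L = 12 in; A_we = 0.3093 × 12 = 3.712 in².
F_nw = 0.6 F_EXX = 0.6 × 80 = 48 ksi.
φR_n = 0.75 × 48 × 3.712 = 133.6 kips.

φR_n ≈ 134 kips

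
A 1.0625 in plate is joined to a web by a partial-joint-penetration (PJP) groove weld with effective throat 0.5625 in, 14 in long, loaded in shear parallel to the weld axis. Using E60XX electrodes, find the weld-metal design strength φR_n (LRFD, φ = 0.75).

φR_n ≈ 213 kips

E60XX → F_EXX = 60 ksi.
Effective throat (given) t_e = 0.5625 in.
A_we = 0.5625 × 14 = 7.875 in².
F_nw = 0.6 F_EXX = 36 ksi.
φR_n = 0.75 × 36 × 7.875 = 212.6 kips.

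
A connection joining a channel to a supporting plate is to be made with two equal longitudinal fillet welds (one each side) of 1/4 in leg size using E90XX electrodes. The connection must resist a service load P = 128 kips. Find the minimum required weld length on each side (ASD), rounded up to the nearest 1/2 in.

L = 13.5 in on each side

E90XX → F_EXX = 90 ksi.
Throat t_e = 0.707 × 0.25 = 0.1767 in.
r_n/Ω = (0.6 × 90 × 0.1767) / 2.0 = 4.772 kip/in.
L_req = P / (r_n/Ω) = 128 / 4.772 = 26.82 in total.
Per side: 26.82 / 2 = 13.41 in.
Round up → use L = 13.5 in on each side.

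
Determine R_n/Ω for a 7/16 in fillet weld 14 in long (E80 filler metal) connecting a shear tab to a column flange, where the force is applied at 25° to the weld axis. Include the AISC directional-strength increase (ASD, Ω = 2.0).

E80XX → F_EXX = 80 ksi.
t_e = 0.707 × 0.4375 = 0.3093 in; A_we = 0.3093 × 14 = 4.33 in².
Directional factor: 1.0 + 0.5 sin^1.5(25°) = 1.137.
F_nw = 0.6 × 80 × 1.137 = 54.59 ksi.
R_n/Ω = (54.59 × 4.33) / 2.0 = 118.2 kip.

R_n/Ω ≈ 118 kip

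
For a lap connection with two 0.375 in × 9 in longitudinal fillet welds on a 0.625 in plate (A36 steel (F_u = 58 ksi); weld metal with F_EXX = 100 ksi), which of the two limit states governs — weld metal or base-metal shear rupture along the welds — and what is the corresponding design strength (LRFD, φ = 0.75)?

t_e = 0.707 × 0.375 = 0.2651 in; L = 18 in.
Weld metal: φR_n = 0.75 × 0.6 × 100 × 0.2651 × 18 = 214.8 kips.
Base metal (shear rupture): φR_n = 0.75 × 0.6 × 58 × 0.625 × 18 = 293.6 kips.
Governing: weld metal.

φR_n ≈ 215 kips (weld metal governs)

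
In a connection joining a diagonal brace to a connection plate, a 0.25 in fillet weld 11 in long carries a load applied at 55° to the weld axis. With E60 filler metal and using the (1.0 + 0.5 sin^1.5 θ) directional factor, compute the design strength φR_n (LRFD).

φR_n ≈ 72 kip

E60XX → F_EXX = 60 ksi.
t_e = 0.707 × 0.25 = 0.1767 in; A_we = 0.1767 × 11 = 1.944 in².
Directional factor: 1.0 + 0.5 sin^1.5(55°) = 1.371.
F_nw = 0.6 × 60 × 1.371 = 49.35 ksi.
φR_n = 0.75 × 49.35 × 1.944 = 71.95 kip.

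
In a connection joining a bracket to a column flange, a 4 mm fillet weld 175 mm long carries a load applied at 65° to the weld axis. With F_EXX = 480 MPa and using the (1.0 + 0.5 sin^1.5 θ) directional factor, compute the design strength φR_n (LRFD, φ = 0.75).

t_e = 0.707 × 4 = 2.828 mm; A_we = 2.828 × 175 = 494.9 mm².
Directional factor: 1.0 + 0.5 sin^1.5(65°) = 1.431.
F_nw = 0.6 × 480 × 1.431 = 412.2 MPa.
φR_n = 0.75 × 412.2 × 494.9 × 10⁻³ = 153 kN.

φR_n ≈ 153 kN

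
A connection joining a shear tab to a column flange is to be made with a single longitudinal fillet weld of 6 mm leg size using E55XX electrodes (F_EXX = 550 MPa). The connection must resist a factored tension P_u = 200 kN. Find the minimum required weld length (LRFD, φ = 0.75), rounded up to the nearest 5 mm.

L = 195 mm

Throat t_e = 0.707 × 6 = 4.242 mm.
φr_n = 0.75 × 0.6 × 550 × 4.242 × 10⁻³ = 1.05 kN/mm.
L_req = P_u / φr_n = 200 / 1.05 = 190.5 mm total.
Round up → use L = 195 mm.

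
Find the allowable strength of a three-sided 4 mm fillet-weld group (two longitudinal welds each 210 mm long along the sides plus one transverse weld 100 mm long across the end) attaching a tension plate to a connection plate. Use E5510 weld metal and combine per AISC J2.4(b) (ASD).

R_n/Ω ≈ 243 kN

E55XX → F_EXX = 550 MPa.
t_e = 0.707 × 4 = 2.828 mm.
R_nwl = 0.6 × 550 × 2.828 × 420 × 10⁻³ = 392 kN (longitudinal, 2 welds).
R_nwt = 0.6 × 550 × 2.828 × 100 × 10⁻³ = 93.32 kN (transverse, base value).
(i) R_nwl + R_nwt = 485.3 kN; (ii) 0.85 R_nwl + 1.5 R_nwt = 473.2 kN.
R_n = max = 485.3 kN [governs: (i)]; R_n/Ω = 242.6 kN.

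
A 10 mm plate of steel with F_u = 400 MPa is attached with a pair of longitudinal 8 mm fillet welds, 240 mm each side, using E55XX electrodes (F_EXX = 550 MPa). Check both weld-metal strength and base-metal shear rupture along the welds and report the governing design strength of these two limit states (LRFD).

φR_n ≈ 672 kN (weld metal governs)

t_e = 0.707 × 8 = 5.656 mm; L = 480 mm.
Weld metal: φR_n = 0.75 × 0.6 × 550 × 5.656 × 480 × 10⁻³ = 671.9 kN.
Base metal (shear rupture): φR_n = 0.75 × 0.6 × 400 × 10 × 480 × 10⁻³ = 864 kN.
Governing: weld metal.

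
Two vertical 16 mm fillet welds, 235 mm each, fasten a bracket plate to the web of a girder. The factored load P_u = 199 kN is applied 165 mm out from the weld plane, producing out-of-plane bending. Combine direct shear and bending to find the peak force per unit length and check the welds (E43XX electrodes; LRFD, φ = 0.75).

E43XX → F_EXX = 430 MPa.
L_w = 2 × 235 = 470 mm; section modulus (unit throat) S = 2 × L²/6 = 18410 mm².
Direct shear f_v = P/L_w = 199×10³/470 = 423.4 N/mm.
Moment M = P × e = 199×10³ × 165 = 32835000 N·mm; bending f_b = M/S = 1784 N/mm.
f_max = √(f_v² + f_b²) = √(423.4² + 1784²) = 1833 N/mm.
φr_n = 0.75 × 0.6 × 430 × (0.707 × 16) = 2189 N/mm → adequate.

f_max ≈ 1830 N/mm; adequate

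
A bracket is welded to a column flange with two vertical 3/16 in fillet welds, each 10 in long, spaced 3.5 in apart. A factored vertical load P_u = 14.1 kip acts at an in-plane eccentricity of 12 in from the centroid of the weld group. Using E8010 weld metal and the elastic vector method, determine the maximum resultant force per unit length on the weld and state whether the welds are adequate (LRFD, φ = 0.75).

f_max ≈ 4.22 kip/in; adequate

E80XX → F_EXX = 80 ksi.
Total weld length L_w = 20 in. Treat welds as unit-width lines.
Polar moment about centroid: J = 2[d³/12 + d(b/2)²] = 2[10³/12 + 10×1.75²] = 227.9 in³.
Direct shear f_v = P/L_w = 14.1 / 20 = 0.705 kip/in (vertical).
Torsion M = P·e = 14.1 × 12 = 169.2 kip·in.
Critical point at (x, y) = (1.75, 5) from centroid. f_tx = M·y/J = 3.712 kip/in; f_ty = M·x/J = 1.299 kip/in.
Resultant f_max = √[f_tx² + (f_v + f_ty)²] = √[3.712² + (0.705 + 1.299)²] = 4.218 kip/in.
Capacity per unit length: φr_n = 0.75 × 0.6 × 80 × (0.707 × 0.1875) = 4.772 kip/in.
4.218 ≤ 4.772 → adequate.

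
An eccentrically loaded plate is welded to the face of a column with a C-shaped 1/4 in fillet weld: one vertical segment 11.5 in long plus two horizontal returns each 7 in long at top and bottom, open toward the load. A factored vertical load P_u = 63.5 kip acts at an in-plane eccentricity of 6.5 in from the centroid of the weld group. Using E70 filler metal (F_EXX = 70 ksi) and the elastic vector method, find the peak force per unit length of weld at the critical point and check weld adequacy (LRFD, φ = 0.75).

Total weld length L_w = 25.5 in. Treat welds as unit-width lines.
Centroid: x̄ = 2×7×3.5 / 25.5 = 1.922 in from the vertical weld.
Polar moment about centroid: J = I_x + I_y = [11.5³/12 + 2×7×5.75²] + [11.5×1.922² + 2(7³/12 + 7×1.578²)] = 724.1 in³.
Direct shear f_v = P/L_w = 63.5 / 25.5 = 2.49 kip/in (vertical).
Torsion M = P·e = 63.5 × 6.5 = 412.75 kip·in.
Critical point at (x, y) = (5.078, 5.75) from centroid. f_tx = M·y/J = 3.277 kip/in; f_ty = M·x/J = 2.895 kip/in.
Resultant f_max = √[f_tx² + (f_v + f_ty)²] = √[3.277² + (2.49 + 2.895)²] = 6.304 kip/in.
Capacity per unit length: φr_n = 0.75 × 0.6 × 70 × (0.707 × 0.25) = 5.568 kip/in.
6.304 > 5.568 → NOT adequate.

f_max ≈ 6.3 kip/in; NOT adequate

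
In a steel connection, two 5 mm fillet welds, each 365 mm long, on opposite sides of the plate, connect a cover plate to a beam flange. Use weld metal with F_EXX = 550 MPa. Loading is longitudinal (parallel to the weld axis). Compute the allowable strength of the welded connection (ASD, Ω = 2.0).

R_n/Ω ≈ 426 kN

Effective throat t_e = 0.707 × 5 = 3.535 mm.
Total length L = 730 mm; A_we = 3.535 × 730 = 2581 mm².
F_nw = 0.6 F_EXX = 0.6 × 550 = 330 MPa.
R_n = 330 × 2581 × 10⁻³ = 851.6 kN; R_n/Ω = 851.6/2.0 = 425.8 kN.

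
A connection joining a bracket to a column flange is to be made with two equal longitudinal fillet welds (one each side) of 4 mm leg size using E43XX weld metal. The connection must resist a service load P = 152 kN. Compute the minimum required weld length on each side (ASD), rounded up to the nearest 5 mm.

E43XX → F_EXX = 430 MPa.
Throat t_e = 0.707 × 4 = 2.828 mm.
r_n/Ω = (0.6 × 430 × 2.828) / 2.0 = 364.8 N/mm = 0.3648 kN/mm.
L_req = P / (r_n/Ω) = 152 / 0.3648 = 416.7 mm total.
Per side: 416.7 / 2 = 208.3 mm.
Round up → use L = 210 mm on each side.

L = 210 mm on each side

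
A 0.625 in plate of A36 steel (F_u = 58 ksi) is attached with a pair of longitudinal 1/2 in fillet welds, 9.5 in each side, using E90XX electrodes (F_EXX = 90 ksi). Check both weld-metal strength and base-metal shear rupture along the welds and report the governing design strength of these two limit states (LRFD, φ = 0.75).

t_e = 0.707 × 0.5 = 0.3535 in; L = 19 in.
Weld metal: φR_n = 0.75 × 0.6 × 90 × 0.3535 × 19 = 272 kips.
Base metal (shear rupture): φR_n = 0.75 × 0.6 × 58 × 0.625 × 19 = 309.9 kips.
Governing: weld metal.

φR_n ≈ 272 kips (weld metal governs)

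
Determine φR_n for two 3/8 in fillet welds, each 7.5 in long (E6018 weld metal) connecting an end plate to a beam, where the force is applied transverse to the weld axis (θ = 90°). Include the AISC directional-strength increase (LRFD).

φR_n ≈ 161 kip

E60XX → F_EXX = 60 ksi.
t_e = 0.707 × 0.375 = 0.2651 in; A_we = 0.2651 × 15 = 3.977 in².
Directional factor: 1.0 + 0.5 sin^1.5(90°) = 1.5.
F_nw = 0.6 × 60 × 1.5 = 54 ksi.
φR_n = 0.75 × 54 × 3.977 = 161.1 kip.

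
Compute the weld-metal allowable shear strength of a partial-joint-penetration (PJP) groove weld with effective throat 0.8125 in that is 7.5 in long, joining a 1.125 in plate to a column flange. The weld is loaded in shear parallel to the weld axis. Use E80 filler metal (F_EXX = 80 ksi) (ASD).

Effective throat (given) t_e = 0.8125 in.
A_we = 0.8125 × 7.5 = 6.094 in².
F_nw = 0.6 F_EXX = 48 ksi.
R_n/Ω = (48 × 6.094) / 2.0 = 146.2 kips.

R_n/Ω ≈ 146 kips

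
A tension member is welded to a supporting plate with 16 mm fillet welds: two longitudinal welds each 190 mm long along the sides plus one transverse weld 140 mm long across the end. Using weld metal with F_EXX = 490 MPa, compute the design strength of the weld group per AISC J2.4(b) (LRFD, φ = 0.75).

t_e = 0.707 × 16 = 11.31 mm.
R_nwl = 0.6 × 490 × 11.31 × 380 × 10⁻³ = 1264 kN (longitudinal, 2 welds).
R_nwt = 0.6 × 490 × 11.31 × 140 × 10⁻³ = 465.6 kN (transverse, base value).
(i) R_nwl + R_nwt = 1729 kN; (ii) 0.85 R_nwl + 1.5 R_nwt = 1773 kN.
R_n = max = 1773 kN [governs: (ii)]; φR_n = 1329 kN.

φR_n ≈ 1330 kN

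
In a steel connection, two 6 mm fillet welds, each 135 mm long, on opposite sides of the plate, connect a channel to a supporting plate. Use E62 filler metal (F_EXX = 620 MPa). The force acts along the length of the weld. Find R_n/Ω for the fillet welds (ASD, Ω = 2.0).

R_n/Ω ≈ 213 kN

Effective throat t_e = 0.707 × 6 = 4.242 mm.
Total length L = 270 mm; A_we = 4.242 × 270 = 1145 mm².
F_nw = 0.6 F_EXX = 0.6 × 620 = 372 MPa.
R_n = 372 × 1145 × 10⁻³ = 426.1 kN; R_n/Ω = 426.1/2.0 = 213 kN.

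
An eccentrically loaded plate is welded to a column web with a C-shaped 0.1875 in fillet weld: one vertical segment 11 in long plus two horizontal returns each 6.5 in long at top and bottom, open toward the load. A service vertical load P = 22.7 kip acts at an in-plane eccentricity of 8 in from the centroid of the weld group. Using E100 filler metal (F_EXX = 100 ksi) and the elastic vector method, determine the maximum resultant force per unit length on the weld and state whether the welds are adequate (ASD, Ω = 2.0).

Total weld length L_w = 24 in. Treat welds as unit-width lines.
Centroid: x̄ = 2×6.5×3.25 / 24 = 1.76 in from the vertical weld.
Polar moment about centroid: J = I_x + I_y = [11³/12 + 2×6.5×5.5²] + [11×1.76² + 2(6.5³/12 + 6.5×1.49²)] = 612.9 in³.
Direct shear f_v = P/L_w = 22.7 / 24 = 0.9458 kip/in (vertical).
Torsion M = P·e = 22.7 × 8 = 181.6 kip·in.
Critical point at (x, y) = (4.74, 5.5) from centroid. f_tx = M·y/J = 1.63 kip/in; f_ty = M·x/J = 1.404 kip/in.
Resultant f_max = √[f_tx² + (f_v + f_ty)²] = √[1.63² + (0.9458 + 1.404)²] = 2.86 kip/in.
Capacity per unit length: r_n/Ω = (1/2.0) × 0.6 × 100 × (0.707 × 0.1875) = 3.977 kip/in.
2.86 ≤ 3.977 → adequate.

f_max ≈ 2.86 kip/in; adequate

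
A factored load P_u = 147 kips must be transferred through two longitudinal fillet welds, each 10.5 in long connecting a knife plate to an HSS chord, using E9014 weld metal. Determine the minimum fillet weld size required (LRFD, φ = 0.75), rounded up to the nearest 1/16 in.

w = 1/4 in

E90XX → F_EXX = 90 ksi.
Total weld length L = 21 in.
Required throat t_e = P_u / (φ × 0.6 F_EXX × L) = 147 / (0.75 × 0.6 × 90 × 21) = 0.1728 in.
Required leg w = t_e / 0.707 = 0.2445 in → use 1/4 in.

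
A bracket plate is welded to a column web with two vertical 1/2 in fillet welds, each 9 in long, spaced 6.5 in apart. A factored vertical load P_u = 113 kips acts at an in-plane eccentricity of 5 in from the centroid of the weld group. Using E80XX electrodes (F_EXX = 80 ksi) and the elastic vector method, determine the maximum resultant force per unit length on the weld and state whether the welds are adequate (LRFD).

Total weld length L_w = 18 in. Treat welds as unit-width lines.
Polar moment about centroid: J = 2[d³/12 + d(b/2)²] = 2[9³/12 + 9×3.25²] = 311.6 in³.
Direct shear f_v = P/L_w = 113 / 18 = 6.278 kip/in (vertical).
Torsion M = P·e = 113 × 5 = 565 kip·in.
Critical point at (x, y) = (3.25, 4.5) from centroid. f_tx = M·y/J = 8.159 kip/in; f_ty = M·x/J = 5.892 kip/in.
Resultant f_max = √[f_tx² + (f_v + f_ty)²] = √[8.159² + (6.278 + 5.892)²] = 14.65 kip/in.
Capacity per unit length: φr_n = 0.75 × 0.6 × 80 × (0.707 × 0.5) = 12.73 kip/in.
14.65 > 12.73 → NOT adequate.

f_max ≈ 14.7 kip/in; NOT adequate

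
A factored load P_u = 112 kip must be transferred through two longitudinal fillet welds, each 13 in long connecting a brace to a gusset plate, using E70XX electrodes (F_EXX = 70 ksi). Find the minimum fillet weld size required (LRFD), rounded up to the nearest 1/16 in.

Total weld length L = 26 in.
Required throat t_e = P_u / (φ × 0.6 F_EXX × L) = 112 / (0.75 × 0.6 × 70 × 26) = 0.1368 in.
Required leg w = t_e / 0.707 = 0.1934 in → use 1/4 in.

w = 1/4 in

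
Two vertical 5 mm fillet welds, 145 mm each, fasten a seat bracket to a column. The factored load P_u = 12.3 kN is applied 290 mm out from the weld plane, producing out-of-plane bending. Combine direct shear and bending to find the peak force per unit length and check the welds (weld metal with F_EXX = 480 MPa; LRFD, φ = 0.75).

f_max ≈ 511 N/mm; adequate

L_w = 2 × 145 = 290 mm; section modulus (unit throat) S = 2 × L²/6 = 7008 mm².
Direct shear f_v = P/L_w = 12.3×10³/290 = 42.41 N/mm.
Moment M = P × e = 12.3×10³ × 290 = 3567000 N·mm; bending f_b = M/S = 509 N/mm.
f_max = √(f_v² + f_b²) = √(42.41² + 509²) = 510.7 N/mm.
φr_n = 0.75 × 0.6 × 480 × (0.707 × 5) = 763.6 N/mm → adequate.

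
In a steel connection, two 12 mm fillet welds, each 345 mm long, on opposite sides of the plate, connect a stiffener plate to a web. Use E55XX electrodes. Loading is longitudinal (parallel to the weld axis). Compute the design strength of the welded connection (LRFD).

φR_n ≈ 1450 kN

E55XX → F_EXX = 550 MPa.
Effective throat t_e = 0.707 × 12 = 8.484 mm.
Total length L = 690 mm; A_we = 8.484 × 690 = 5854 mm².
F_nw = 0.6 F_EXX = 0.6 × 550 = 330 MPa.
φR_n = 0.75 × 330 × 5854 × 10⁻³ = 1449 kN.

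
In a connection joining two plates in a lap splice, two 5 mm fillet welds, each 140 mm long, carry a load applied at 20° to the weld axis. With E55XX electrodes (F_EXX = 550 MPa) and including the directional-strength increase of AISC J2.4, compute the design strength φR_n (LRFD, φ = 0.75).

φR_n ≈ 269 kN

t_e = 0.707 × 5 = 3.535 mm; A_we = 3.535 × 280 = 989.8 mm².
Directional factor: 1.0 + 0.5 sin^1.5(20°) = 1.1.
F_nw = 0.6 × 550 × 1.1 = 363 MPa.
φR_n = 0.75 × 363 × 989.8 × 10⁻³ = 269.5 kN.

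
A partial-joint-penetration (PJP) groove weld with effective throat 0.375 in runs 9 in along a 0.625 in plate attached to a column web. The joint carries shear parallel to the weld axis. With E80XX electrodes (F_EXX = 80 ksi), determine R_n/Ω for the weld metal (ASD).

Effective throat (given) t_e = 0.375 in.
A_we = 0.375 × 9 = 3.375 in².
F_nw = 0.6 F_EXX = 48 ksi.
R_n/Ω = (48 × 3.375) / 2.0 = 81 kips.

R_n/Ω ≈ 81 kips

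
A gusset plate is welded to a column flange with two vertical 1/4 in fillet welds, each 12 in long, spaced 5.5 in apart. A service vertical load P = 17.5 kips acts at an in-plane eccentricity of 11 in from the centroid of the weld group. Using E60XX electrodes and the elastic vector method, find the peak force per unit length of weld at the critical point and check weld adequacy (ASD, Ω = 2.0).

E60XX → F_EXX = 60 ksi.
Total weld length L_w = 24 in. Treat welds as unit-width lines.
Polar moment about centroid: J = 2[d³/12 + d(b/2)²] = 2[12³/12 + 12×2.75²] = 469.5 in³.
Direct shear f_v = P/L_w = 17.5 / 24 = 0.7292 kip/in (vertical).
Torsion M = P·e = 17.5 × 11 = 192.5 kip·in.
Critical point at (x, y) = (2.75, 6) from centroid. f_tx = M·y/J = 2.46 kip/in; f_ty = M·x/J = 1.128 kip/in.
Resultant f_max = √[f_tx² + (f_v + f_ty)²] = √[2.46² + (0.7292 + 1.128)²] = 3.082 kip/in.
Capacity per unit length: r_n/Ω = (1/2.0) × 0.6 × 60 × (0.707 × 0.25) = 3.181 kip/in.
3.082 ≤ 3.181 → adequate.

f_max ≈ 3.08 kip/in; adequate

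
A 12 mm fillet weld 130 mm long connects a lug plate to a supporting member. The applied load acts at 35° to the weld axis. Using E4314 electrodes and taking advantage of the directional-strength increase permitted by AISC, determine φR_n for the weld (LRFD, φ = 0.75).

E43XX → F_EXX = 430 MPa.
t_e = 0.707 × 12 = 8.484 mm; A_we = 8.484 × 130 = 1103 mm².
Directional factor: 1.0 + 0.5 sin^1.5(35°) = 1.217.
F_nw = 0.6 × 430 × 1.217 = 314 MPa.
φR_n = 0.75 × 314 × 1103 × 10⁻³ = 259.8 kN.

φR_n ≈ 260 kN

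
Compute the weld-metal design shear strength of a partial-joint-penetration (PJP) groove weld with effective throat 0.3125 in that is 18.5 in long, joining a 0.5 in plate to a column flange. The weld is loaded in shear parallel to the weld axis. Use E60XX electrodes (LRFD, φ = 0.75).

φR_n ≈ 156 kip

E60XX → F_EXX = 60 ksi.
Effective throat (given) t_e = 0.3125 in.
A_we = 0.3125 × 18.5 = 5.781 in².
F_nw = 0.6 F_EXX = 36 ksi.
φR_n = 0.75 × 36 × 5.781 = 156.1 kip.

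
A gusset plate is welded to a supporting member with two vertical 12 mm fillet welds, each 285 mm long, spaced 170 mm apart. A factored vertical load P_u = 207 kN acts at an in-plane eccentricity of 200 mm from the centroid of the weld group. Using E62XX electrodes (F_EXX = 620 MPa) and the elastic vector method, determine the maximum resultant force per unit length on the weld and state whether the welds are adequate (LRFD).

f_max ≈ 1090 N/mm; adequate

Total weld length L_w = 570 mm. Treat welds as unit-width lines.
Polar moment about centroid: J = 2[d³/12 + d(b/2)²] = 2[285³/12 + 285×85²] = 7976000 mm³.
Direct shear f_v = P/L_w = 207×10³ / 570 = 363.2 N/mm (vertical).
Torsion M = P·e = 207×10³ × 200 = 41400000 N·mm.
Critical point at (x, y) = (85, 142.5) from centroid. f_tx = M·y/J = 739.6 N/mm; f_ty = M·x/J = 441.2 N/mm.
Resultant f_max = √[f_tx² + (f_v + f_ty)²] = √[739.6² + (363.2 + 441.2)²] = 1093 N/mm.
Capacity per unit length: φr_n = 0.75 × 0.6 × 620 × (0.707 × 12) = 2367 N/mm.
1093 ≤ 2367 → adequate.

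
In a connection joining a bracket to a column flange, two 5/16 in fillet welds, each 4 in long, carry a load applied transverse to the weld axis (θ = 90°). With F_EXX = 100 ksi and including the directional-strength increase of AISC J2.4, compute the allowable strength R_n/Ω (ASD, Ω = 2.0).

R_n/Ω ≈ 79.5 kips

t_e = 0.707 × 0.3125 = 0.2209 in; A_we = 0.2209 × 8 = 1.767 in².
Directional factor: 1.0 + 0.5 sin^1.5(90°) = 1.5.
F_nw = 0.6 × 100 × 1.5 = 90 ksi.
R_n/Ω = (90 × 1.767) / 2.0 = 79.54 kips.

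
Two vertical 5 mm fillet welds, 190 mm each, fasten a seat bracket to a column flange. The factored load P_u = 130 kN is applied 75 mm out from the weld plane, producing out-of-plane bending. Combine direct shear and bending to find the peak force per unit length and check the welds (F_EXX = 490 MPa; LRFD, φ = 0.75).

L_w = 2 × 190 = 380 mm; section modulus (unit throat) S = 2 × L²/6 = 12030 mm².
Direct shear f_v = P/L_w = 130×10³/380 = 342.1 N/mm.
Moment M = P × e = 130×10³ × 75 = 9750000 N·mm; bending f_b = M/S = 810.2 N/mm.
f_max = √(f_v² + f_b²) = √(342.1² + 810.2²) = 879.5 N/mm.
φr_n = 0.75 × 0.6 × 490 × (0.707 × 5) = 779.5 N/mm → NOT adequate.

f_max ≈ 880 N/mm; NOT adequate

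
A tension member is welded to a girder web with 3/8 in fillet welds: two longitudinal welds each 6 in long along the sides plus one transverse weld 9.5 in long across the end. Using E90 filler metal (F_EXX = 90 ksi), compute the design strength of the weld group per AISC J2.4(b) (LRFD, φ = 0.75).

t_e = 0.707 × 0.375 = 0.2651 in.
R_nwl = 0.6 × 90 × 0.2651 × 12 = 171.8 kips (longitudinal, 2 welds).
R_nwt = 0.6 × 90 × 0.2651 × 9.5 = 136 kips (transverse, base value).
(i) R_nwl + R_nwt = 307.8 kips; (ii) 0.85 R_nwl + 1.5 R_nwt = 350 kips.
R_n = max = 350 kips [governs: (ii)]; φR_n = 262.5 kips.

φR_n ≈ 263 kips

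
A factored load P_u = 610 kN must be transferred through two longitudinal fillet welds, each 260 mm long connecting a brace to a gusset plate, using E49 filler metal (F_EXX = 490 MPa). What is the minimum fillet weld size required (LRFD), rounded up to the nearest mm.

Total weld length L = 520 mm.
Required throat t_e = P_u / (φ × 0.6 F_EXX × L) = 610 / (0.75 × 0.6 × 490 × 520 × 10⁻³) = 5.32 mm.
Required leg w = t_e / 0.707 = 7.525 mm → use 8 mm.

w = 8 mm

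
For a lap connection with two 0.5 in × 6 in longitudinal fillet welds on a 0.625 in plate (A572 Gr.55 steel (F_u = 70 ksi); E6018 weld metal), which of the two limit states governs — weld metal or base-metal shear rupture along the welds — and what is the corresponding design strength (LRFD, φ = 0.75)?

E60XX → F_EXX = 60 ksi.
t_e = 0.707 × 0.5 = 0.3535 in; L = 12 in.
Weld metal: φR_n = 0.75 × 0.6 × 60 × 0.3535 × 12 = 114.5 kips.
Base metal (shear rupture): φR_n = 0.75 × 0.6 × 70 × 0.625 × 12 = 236.2 kips.
Governing: weld metal.

φR_n ≈ 115 kips (weld metal governs)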